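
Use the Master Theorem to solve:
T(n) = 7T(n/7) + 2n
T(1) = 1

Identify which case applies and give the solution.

a=7, b=7, f(n)=2n. log_7(7) = 1. Since c=1 = 1, Case 2 applies: T(n) = Θ(n^log_b(a) · log n) = O(n log n).

Answer: O(n log n) - Case 2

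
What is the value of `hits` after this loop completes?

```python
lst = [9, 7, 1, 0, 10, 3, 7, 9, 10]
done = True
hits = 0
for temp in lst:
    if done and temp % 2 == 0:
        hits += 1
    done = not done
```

Count even values at even positions
`hits` takes the values: 0 → 1 → 2

Answer: 2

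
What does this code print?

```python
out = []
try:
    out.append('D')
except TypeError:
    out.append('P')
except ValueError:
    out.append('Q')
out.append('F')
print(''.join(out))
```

Execution trace: 'D' (try body, no exception) → 'F' (after the try/except). Output: DF

Answer: DF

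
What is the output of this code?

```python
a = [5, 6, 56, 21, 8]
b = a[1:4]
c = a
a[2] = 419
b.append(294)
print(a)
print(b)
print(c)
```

Key concept: slice vs alias.
Step by step:
`a = [5, 6, 56, 21, 8]` → a = [5, 6, 56, 21, 8]
`b = a[1:4]` → b = [6, 56, 21]
`c = a` → c = [5, 6, 56, 21, 8] (same object as a)
`a[2] = 419` → a = [5, 6, 419, 21, 8] (same object as c); c = [5, 6, 419, 21, 8] (same object as a)
`b.append(294)` → b = [6, 56, 21, 294]
`print(a)` → prints [5, 6, 419, 21, 8]
`print(b)` → prints [6, 56, 21, 294]
`print(c)` → prints [5, 6, 419, 21, 8]

Answer:
[5, 6, 419, 21, 8]
[6, 56, 21, 294]
[5, 6, 419, 21, 8]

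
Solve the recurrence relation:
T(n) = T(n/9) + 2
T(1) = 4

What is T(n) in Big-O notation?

Each step divides n by 9 and adds 2. After log_9(n) steps we reach T(1)=4. So T(n) = 2·log_9(n) + 4 = O(log n).

Answer: O(log n)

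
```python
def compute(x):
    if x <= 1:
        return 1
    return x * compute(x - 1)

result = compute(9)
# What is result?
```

compute(9) = 9 * 8 * 7 * 6 * 5 * 4 * 3 * 2 * 1 = 362880

Answer: 362880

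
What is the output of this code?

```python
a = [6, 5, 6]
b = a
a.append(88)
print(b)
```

Key concept: basic list aliasing.
Step by step:
`a = [6, 5, 6]` → a = [6, 5, 6]
`b = a` → b = [6, 5, 6] (same object as a)
`a.append(88)` → a = [6, 5, 6, 88] (same object as b); b = [6, 5, 6, 88] (same object as a)
`print(b)` → prints [6, 5, 6, 88]

Answer: [6, 5, 6, 88]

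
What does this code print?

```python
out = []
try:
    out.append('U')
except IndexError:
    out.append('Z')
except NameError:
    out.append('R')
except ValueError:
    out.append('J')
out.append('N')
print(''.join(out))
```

Execution trace: 'U' (try body, no exception) → 'N' (after the try/except). Output: UN

Answer: UN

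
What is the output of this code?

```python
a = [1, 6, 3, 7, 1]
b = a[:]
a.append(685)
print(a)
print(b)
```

Key concept: slice [:] creates copy.
Step by step:
`a = [1, 6, 3, 7, 1]` → a = [1, 6, 3, 7, 1]
`b = a[:]` → b = [1, 6, 3, 7, 1]
`a.append(685)` → a = [1, 6, 3, 7, 1, 685]
`print(a)` → prints [1, 6, 3, 7, 1, 685]
`print(b)` → prints [1, 6, 3, 7, 1]

Answer:
[1, 6, 3, 7, 1, 685]
[1, 6, 3, 7, 1]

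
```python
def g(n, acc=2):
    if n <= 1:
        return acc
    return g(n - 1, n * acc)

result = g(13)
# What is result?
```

Accumulator trace (n, acc): (13, 2) -> (12, 26) -> (11, 312) -> (10, 3432) -> (9, 34320) -> (8, 308880) -> (7, 2471040) -> (6, 17297280) -> (5, 103783680) -> (4, 518918400) -> (3, 2075673600) -> (2, 6227020800) -> (1, 12454041600) -> return 12454041600

Answer: 12454041600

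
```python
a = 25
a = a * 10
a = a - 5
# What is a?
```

Trace:
`a = 25` → a = 25
`a = a * 10` → a = 250
`a = a - 5` → a = 245
So a = 245

Answer: 245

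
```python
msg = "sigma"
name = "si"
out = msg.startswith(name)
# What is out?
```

Trace:
`msg = "sigma"` → msg = 'sigma'
`name = "si"` → name = 'si'
`out = msg.startswith(name)` → out = True
So out = True

Answer: True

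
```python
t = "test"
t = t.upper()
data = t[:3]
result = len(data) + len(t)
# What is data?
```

Trace:
`t = "test"` → t = 'test'
`t = t.upper()` → t = 'TEST'
`data = t[:3]` → data = 'TES'
`result = len(data) + len(t)` → result = 7
So data = 'TES'

Answer: 'TES'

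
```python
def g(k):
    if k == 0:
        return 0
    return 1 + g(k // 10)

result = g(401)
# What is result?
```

Count of digits of 401: 3

Answer: 3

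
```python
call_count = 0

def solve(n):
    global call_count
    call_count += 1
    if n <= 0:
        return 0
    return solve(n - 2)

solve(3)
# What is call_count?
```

Linear recursion stepping by 2: 3 calls from n=3 down to ≤0.

Answer: 3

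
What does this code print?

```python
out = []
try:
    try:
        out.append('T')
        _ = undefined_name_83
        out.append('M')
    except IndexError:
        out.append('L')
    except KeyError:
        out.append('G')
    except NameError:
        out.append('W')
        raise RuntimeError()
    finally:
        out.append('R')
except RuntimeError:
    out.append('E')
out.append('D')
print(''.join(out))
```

Execution trace: 'T' (inner try body) → 'W' (inner except NameError) → 'R' (inner finally) → 'E' (outer except RuntimeError) → 'D' (after the try/except). Output: TWRED

Answer: TWRED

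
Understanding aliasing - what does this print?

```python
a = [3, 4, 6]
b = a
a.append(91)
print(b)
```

Key concept: basic list aliasing.
Step by step:
`a = [3, 4, 6]` → a = [3, 4, 6]
`b = a` → b = [3, 4, 6] (same object as a)
`a.append(91)` → a = [3, 4, 6, 91] (same object as b); b = [3, 4, 6, 91] (same object as a)
`print(b)` → prints [3, 4, 6, 91]

Answer: [3, 4, 6, 91]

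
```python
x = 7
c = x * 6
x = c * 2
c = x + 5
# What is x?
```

Trace:
`x = 7` → x = 7
`c = x * 6` → c = 42
`x = c * 2` → x = 84
`c = x + 5` → c = 89
So x = 84

Answer: 84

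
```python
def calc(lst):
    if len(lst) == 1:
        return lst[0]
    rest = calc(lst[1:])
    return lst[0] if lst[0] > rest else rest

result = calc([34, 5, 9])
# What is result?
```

Recursive max over [34, 5, 9] = 34

Answer: 34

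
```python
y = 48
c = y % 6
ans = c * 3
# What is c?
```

Trace:
`y = 48` → y = 48
`c = y % 6` → c = 0
`ans = c * 3` → ans = 0
So c = 0

Answer: 0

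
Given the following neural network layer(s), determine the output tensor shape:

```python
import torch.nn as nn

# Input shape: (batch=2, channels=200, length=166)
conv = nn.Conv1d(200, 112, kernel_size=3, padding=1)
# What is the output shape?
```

Input: (2, 200, 166) -> Output: (2, 112, 166)

Answer: (2, 112, 166)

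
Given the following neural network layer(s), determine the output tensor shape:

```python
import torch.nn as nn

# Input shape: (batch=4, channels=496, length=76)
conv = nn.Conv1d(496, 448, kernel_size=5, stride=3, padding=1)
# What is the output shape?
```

Input: (4, 496, 76) -> Output: (4, 448, 25)

Answer: (4, 448, 25)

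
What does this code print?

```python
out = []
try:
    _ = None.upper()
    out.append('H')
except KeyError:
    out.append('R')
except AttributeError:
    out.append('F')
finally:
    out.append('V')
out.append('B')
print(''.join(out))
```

Execution trace: 'F' (except AttributeError) → 'V' (finally) → 'B' (after the try/except). Output: FVB

Answer: FVB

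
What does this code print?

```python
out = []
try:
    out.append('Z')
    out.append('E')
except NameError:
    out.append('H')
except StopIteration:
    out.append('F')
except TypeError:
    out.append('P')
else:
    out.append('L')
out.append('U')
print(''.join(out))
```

Execution trace: 'Z' (try body) → 'E' (try body, no exception) → 'L' (else) → 'U' (after the try/except). Output: ZELU

Answer: ZELU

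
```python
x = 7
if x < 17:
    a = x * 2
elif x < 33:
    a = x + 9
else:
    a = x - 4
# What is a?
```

Trace:
`x = 7` → x = 7
`if x < 17: ...` → x < 17 is True → a = 14
So a = 14

Answer: 14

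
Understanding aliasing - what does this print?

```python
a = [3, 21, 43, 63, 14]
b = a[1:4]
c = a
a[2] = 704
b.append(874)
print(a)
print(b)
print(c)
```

Key concept: slice vs alias.
Step by step:
`a = [3, 21, 43, 63, 14]` → a = [3, 21, 43, 63, 14]
`b = a[1:4]` → b = [21, 43, 63]
`c = a` → c = [3, 21, 43, 63, 14] (same object as a)
`a[2] = 704` → a = [3, 21, 704, 63, 14] (same object as c); c = [3, 21, 704, 63, 14] (same object as a)
`b.append(874)` → b = [21, 43, 63, 874]
`print(a)` → prints [3, 21, 704, 63, 14]
`print(b)` → prints [21, 43, 63, 874]
`print(c)` → prints [3, 21, 704, 63, 14]

Answer:
[3, 21, 704, 63, 14]
[21, 43, 63, 874]
[3, 21, 704, 63, 14]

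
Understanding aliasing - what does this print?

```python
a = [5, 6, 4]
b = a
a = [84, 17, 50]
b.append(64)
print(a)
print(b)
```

Key concept: rebinding vs mutation: a is rebound to a new list, b still points at the original.
Step by step:
`a = [5, 6, 4]` → a = [5, 6, 4]
`b = a` → b = [5, 6, 4] (same object as a)
`a = [84, 17, 50]` → a = [84, 17, 50]
`b.append(64)` → b = [5, 6, 4, 64]
`print(a)` → prints [84, 17, 50]
`print(b)` → prints [5, 6, 4, 64]

Answer:
[84, 17, 50]
[5, 6, 4, 64]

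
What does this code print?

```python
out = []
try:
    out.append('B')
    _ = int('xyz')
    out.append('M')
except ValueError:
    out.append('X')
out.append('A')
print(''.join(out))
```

Execution trace: 'B' (try body) → 'X' (except ValueError) → 'A' (after the try/except). Output: BXA

Answer: BXA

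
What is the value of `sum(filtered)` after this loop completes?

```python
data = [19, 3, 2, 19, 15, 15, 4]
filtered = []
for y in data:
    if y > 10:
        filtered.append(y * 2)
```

Sum of doubled values > 10
`filtered` takes the values: [] → [38] → [38, 38] → [38, 38, 30] → [38, 38, 30, 30]
So `sum(filtered)` = 136

Answer: 136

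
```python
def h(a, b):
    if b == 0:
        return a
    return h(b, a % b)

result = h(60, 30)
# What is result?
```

h(60, 30) -> h(30, 0) -> 30

Answer: 30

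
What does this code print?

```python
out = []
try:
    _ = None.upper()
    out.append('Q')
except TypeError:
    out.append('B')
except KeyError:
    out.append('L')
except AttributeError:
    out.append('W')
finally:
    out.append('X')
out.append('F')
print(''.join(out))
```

Execution trace: 'W' (except AttributeError) → 'X' (finally) → 'F' (after the try/except). Output: WXF

Answer: WXF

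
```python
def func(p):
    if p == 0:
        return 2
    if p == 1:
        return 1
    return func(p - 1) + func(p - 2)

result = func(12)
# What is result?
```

Build up from base cases: func(0)=2, func(1)=1, func(2)=3, func(3)=4, func(4)=7, func(5)=11, func(6)=18, ..., func(12)=322

Answer: 322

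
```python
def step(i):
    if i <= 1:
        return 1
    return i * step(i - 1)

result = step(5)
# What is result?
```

step(5) = 5 * 4 * 3 * 2 * 1 = 120

Answer: 120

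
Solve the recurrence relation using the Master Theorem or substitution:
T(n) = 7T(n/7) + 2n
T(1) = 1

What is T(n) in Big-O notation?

By Master Theorem: a=7, b=7, f(n)=2n. Since log_7(7) = 1 and f(n) = Θ(n^1), Case 2 applies. T(n) = O(n log n).

Answer: O(n log n)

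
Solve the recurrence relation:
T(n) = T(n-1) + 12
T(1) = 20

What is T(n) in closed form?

Unrolling: T(n) = T(1) + 12·(n-1) = 20 + 12(n-1) = 12n + 8.

Answer: T(n) = 12n + 8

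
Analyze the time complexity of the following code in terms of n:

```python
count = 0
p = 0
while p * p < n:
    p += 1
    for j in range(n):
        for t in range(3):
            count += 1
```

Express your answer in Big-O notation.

Each loop level contributes: √n × n × 1. Multiplying the contributions gives O(n√n).

Answer: O(n√n)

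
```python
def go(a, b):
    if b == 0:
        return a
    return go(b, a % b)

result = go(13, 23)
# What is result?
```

go(13, 23) -> go(23, 13) -> go(13, 10) -> go(10, 3) -> go(3, 1) -> go(1, 0) -> 1

Answer: 1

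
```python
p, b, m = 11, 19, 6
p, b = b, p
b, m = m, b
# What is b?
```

Trace:
`p, b, m = 11, 19, 6` → p = 11; b = 19; m = 6
`p, b = b, p` → p = 19; b = 11
`b, m = m, b` → b = 6; m = 11
So b = 6

Answer: 6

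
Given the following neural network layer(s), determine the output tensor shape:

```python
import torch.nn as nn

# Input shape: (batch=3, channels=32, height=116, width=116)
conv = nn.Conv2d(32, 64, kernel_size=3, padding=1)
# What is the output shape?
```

Input: (3, 32, 116, 116) -> Output: (3, 64, 116, 116)

Answer: (3, 64, 116, 116)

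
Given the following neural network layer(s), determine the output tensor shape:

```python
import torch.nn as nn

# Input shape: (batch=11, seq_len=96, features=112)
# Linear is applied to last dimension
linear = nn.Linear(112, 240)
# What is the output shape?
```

Input: (11, 96, 112) -> Output: (11, 96, 240)

Answer: (11, 96, 240)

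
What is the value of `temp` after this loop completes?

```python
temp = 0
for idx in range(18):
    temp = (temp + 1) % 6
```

Increment mod 6, 18 times = 0
`temp` takes the values: 0 → 1 → 2 → 3 → 4 → 5 → 0 → 1 → 2 → 3 → 4 → 5 → 0 → 1 → 2 → 3 → 4 → 5 → 0

Answer: 0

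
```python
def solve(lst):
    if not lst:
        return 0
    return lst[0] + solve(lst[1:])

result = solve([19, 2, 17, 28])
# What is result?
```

19 + 2 + 17 + 28 + 0 = 66

Answer: 66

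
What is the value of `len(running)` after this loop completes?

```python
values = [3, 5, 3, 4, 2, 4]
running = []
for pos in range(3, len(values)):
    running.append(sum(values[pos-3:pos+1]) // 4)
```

Number of 4-element averages
`running` takes the values: [] → [3] → [3, 3] → [3, 3, 3]
So `len(running)` = 3

Answer: 3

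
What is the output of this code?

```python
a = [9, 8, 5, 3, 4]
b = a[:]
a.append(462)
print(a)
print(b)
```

Key concept: slice [:] creates copy.
Step by step:
`a = [9, 8, 5, 3, 4]` → a = [9, 8, 5, 3, 4]
`b = a[:]` → b = [9, 8, 5, 3, 4]
`a.append(462)` → a = [9, 8, 5, 3, 4, 462]
`print(a)` → prints [9, 8, 5, 3, 4, 462]
`print(b)` → prints [9, 8, 5, 3, 4]

Answer:
[9, 8, 5, 3, 4, 462]
[9, 8, 5, 3, 4]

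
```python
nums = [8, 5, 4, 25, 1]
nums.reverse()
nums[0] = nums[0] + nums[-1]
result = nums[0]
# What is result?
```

Trace:
`nums = [8, 5, 4, 25, 1]` → nums = [8, 5, 4, 25, 1]
`nums.reverse()` → nums = [1, 25, 4, 5, 8]
`nums[0] = nums[0] + nums[-1]` → nums = [9, 25, 4, 5, 8]
`result = nums[0]` → result = 9
So result = 9

Answer: 9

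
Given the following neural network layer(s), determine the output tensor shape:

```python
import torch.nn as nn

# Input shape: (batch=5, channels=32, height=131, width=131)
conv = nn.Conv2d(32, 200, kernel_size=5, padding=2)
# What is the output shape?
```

Input: (5, 32, 131, 131) -> Output: (5, 200, 131, 131)

Answer: (5, 200, 131, 131)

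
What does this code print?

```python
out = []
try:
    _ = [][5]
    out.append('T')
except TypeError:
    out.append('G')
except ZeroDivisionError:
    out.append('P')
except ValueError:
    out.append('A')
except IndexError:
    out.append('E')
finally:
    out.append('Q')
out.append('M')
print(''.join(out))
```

Execution trace: 'E' (except IndexError) → 'Q' (finally) → 'M' (after the try/except). Output: EQM

Answer: EQM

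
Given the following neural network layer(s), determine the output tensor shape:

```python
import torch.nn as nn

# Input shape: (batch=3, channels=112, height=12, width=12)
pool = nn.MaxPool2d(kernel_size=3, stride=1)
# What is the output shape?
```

Input: (3, 112, 12, 12) -> Output: (3, 112, 10, 10)

Answer: (3, 112, 10, 10)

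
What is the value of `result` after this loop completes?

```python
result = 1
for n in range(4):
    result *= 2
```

2^4 = 16
`result` takes the values: 1 → 2 → 4 → 8 → 16

Answer: 16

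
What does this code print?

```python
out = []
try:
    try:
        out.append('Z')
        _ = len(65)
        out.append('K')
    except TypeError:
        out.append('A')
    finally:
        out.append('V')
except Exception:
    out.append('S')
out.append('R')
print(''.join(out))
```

Execution trace: 'Z' (inner try body) → 'A' (inner except TypeError) → 'V' (inner finally) → 'R' (after the try/except). Output: ZAVR

Answer: ZAVR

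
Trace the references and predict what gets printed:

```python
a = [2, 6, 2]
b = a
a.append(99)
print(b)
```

Key concept: basic list aliasing.
Step by step:
`a = [2, 6, 2]` → a = [2, 6, 2]
`b = a` → b = [2, 6, 2] (same object as a)
`a.append(99)` → a = [2, 6, 2, 99] (same object as b); b = [2, 6, 2, 99] (same object as a)
`print(b)` → prints [2, 6, 2, 99]

Answer: [2, 6, 2, 99]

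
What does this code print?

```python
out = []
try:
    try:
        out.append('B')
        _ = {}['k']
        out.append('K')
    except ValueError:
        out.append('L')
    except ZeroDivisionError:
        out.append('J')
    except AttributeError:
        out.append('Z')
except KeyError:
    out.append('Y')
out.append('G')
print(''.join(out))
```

Execution trace: 'B' (try body) → 'Y' (outer except KeyError) → 'G' (after the try/except). Output: BYG

Answer: BYG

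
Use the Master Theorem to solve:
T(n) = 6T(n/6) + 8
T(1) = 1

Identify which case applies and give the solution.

a=6, b=6, f(n)=8. log_6(6) = 1. Since c=0 < 1, Case 1 applies: T(n) = Θ(n^log_b(a)) = O(n).

Answer: O(n) - Case 1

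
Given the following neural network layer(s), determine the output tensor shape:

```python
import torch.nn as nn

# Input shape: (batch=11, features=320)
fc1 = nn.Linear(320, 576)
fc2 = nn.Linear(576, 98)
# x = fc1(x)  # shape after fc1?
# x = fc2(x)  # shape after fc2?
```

Input: (11, 320) -> after fc1: (11, 576) -> Output: (11, 98)

Answer: (11, 98)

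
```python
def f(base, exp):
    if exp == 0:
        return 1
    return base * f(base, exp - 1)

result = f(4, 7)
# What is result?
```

f(4, 7) = 4 * 4 * 4 * 4 * 4 * 4 * 4 = 16384

Answer: 16384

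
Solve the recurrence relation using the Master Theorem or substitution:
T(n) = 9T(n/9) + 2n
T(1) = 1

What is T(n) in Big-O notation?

By Master Theorem: a=9, b=9, f(n)=2n. Since log_9(9) = 1 and f(n) = Θ(n^1), Case 2 applies. T(n) = O(n log n).

Answer: O(n log n)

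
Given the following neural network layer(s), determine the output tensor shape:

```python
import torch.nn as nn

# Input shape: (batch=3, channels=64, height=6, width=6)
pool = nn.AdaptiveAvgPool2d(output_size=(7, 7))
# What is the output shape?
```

Input: (3, 64, 6, 6) -> Output: (3, 64, 7, 7)

Answer: (3, 64, 7, 7)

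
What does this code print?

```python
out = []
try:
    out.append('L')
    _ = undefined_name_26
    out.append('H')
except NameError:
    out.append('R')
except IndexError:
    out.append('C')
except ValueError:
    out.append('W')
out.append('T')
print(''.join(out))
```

Execution trace: 'L' (try body) → 'R' (except NameError) → 'T' (after the try/except). Output: LRT

Answer: LRT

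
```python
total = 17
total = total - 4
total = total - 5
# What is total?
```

Trace:
`total = 17` → total = 17
`total = total - 4` → total = 13
`total = total - 5` → total = 8
So total = 8

Answer: 8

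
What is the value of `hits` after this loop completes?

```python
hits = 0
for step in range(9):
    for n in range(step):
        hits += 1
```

Triangle number: 0+1+2+...+8
`hits` takes the values: 0 → 1 → 2 → 3 → 4 → 5 → 6 → 7 → 8 → 9 → 10 → 11 → 12 → 13 → 14 → 15 → 16 → 17 → 18 → 19 → 20 → 21 → 22 → 23 → 24 → 25 → 26 → 27 → 28 → 29 → 30 → 31 → 32 → 33 → 34 → 35 → 36

Answer: 36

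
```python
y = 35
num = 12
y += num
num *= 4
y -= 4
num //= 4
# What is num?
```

Trace:
`y = 35` → y = 35
`num = 12` → num = 12
`y += num` → y = 47
`num *= 4` → num = 48
`y -= 4` → y = 43
`num //= 4` → num = 12
So num = 12

Answer: 12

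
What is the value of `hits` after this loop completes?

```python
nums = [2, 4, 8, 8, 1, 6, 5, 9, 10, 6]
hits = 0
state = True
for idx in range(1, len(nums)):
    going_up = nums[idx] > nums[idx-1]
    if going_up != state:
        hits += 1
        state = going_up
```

Count direction changes in [2, 4, 8, 8, 1, 6, 5, 9, 10, 6]
`hits` takes the values: 0 → 1 → 2 → 3 → 4 → 5

Answer: 5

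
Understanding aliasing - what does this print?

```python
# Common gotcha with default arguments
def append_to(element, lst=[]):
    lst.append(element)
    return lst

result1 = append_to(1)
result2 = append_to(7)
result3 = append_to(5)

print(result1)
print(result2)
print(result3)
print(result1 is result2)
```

Key concept: mutable default argument gotcha.
Step by step:
`result1 = append_to(1)` → result1 = [1]
`result2 = append_to(7)` → result1 = [1, 7] (same object as result2); result2 = [1, 7] (same object as result1)
`result3 = append_to(5)` → result1 = [1, 7, 5] (same object as result2, result3); result2 = [1, 7, 5] (same object as result1, result3); result3 = [1, 7, 5] (same object as result1, result2)
`print(result1)` → prints [1, 7, 5]
`print(result2)` → prints [1, 7, 5]
`print(result3)` → prints [1, 7, 5]
`print(result1 is result2)` → prints True

Answer:
[1, 7, 5]
[1, 7, 5]
[1, 7, 5]
True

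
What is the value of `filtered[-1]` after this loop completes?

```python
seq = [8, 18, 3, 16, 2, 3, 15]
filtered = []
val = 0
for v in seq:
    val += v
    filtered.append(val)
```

Cumulative sum ends at 65
`filtered` takes the values: [] → [8] → [8, 26] → [8, 26, 29] → [8, 26, 29, 45] → [8, 26, 29, 45, 47] → [8, 26, 29, 45, 47, 50] → [8, 26, 29, 45, 47, 50, 65]
So `filtered[-1]` = 65

Answer: 65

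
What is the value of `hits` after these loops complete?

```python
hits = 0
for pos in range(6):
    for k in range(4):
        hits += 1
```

6 * 4 = 24
`hits` takes the values: 0 → 1 → 2 → 3 → 4 → 5 → 6 → 7 → 8 → 9 → 10 → 11 → 12 → 13 → 14 → 15 → 16 → 17 → 18 → 19 → 20 → 21 → 22 → 23 → 24

Answer: 24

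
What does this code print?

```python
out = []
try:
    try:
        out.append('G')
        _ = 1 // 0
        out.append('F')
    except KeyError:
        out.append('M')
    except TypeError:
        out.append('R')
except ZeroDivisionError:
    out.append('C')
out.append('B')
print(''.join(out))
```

Execution trace: 'G' (try body) → 'C' (outer except ZeroDivisionError) → 'B' (after the try/except). Output: GCB

Answer: GCB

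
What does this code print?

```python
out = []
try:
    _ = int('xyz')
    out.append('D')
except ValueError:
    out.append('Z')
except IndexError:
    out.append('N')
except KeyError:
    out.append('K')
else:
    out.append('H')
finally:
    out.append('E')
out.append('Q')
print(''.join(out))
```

Execution trace: 'Z' (except ValueError) → 'E' (finally) → 'Q' (after the try/except). Output: ZEQ

Answer: ZEQ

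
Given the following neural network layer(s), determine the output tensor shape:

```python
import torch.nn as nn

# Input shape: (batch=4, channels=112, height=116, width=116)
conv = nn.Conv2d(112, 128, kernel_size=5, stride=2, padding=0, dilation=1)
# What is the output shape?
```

Input: (4, 112, 116, 116) -> Output: (4, 128, 56, 56)

Answer: (4, 128, 56, 56)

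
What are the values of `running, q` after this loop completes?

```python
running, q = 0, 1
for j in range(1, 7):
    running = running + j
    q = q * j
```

Sum and factorial of 1 to 6
`running, q` takes the values: (0, 1) → (1, 1) → (3, 1) → (3, 2) → (6, 2) → (6, 6) → (10, 6) → (10, 24) → (15, 24) → (15, 120) → (21, 120) → (21, 720)

Answer: 21, 720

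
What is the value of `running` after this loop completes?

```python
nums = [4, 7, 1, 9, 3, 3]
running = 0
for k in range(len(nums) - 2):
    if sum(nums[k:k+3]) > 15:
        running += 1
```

Count windows with sum > 15
`running` takes the values: 0 → 1

Answer: 1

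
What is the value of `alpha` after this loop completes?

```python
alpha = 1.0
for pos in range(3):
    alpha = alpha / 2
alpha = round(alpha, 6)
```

Halving LR 3 times: 1 / 2^3
`alpha` takes the values: 1.0 → 0.5 → 0.25 → 0.125

Answer: 0.125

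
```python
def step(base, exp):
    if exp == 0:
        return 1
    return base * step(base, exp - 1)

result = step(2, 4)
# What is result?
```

step(2, 4) = 2 * 2 * 2 * 2 = 16

Answer: 16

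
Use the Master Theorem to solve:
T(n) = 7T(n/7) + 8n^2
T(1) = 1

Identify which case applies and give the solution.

a=7, b=7, f(n)=8n^2. log_7(7) = 1. Since c=2 > 1 and the regularity condition holds (7(n/7)^2 = (7/7^2)n^2 with 7/7^2 < 1), Case 3 applies: T(n) = Θ(f(n)) = O(n^2).

Answer: O(n^2) - Case 3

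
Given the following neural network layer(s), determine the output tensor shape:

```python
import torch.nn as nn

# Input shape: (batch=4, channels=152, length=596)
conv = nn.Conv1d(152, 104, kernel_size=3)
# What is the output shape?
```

Input: (4, 152, 596) -> Output: (4, 104, 594)

Answer: (4, 104, 594)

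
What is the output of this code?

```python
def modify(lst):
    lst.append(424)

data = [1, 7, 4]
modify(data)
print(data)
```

Key concept: function modifies passed list.
Step by step:
`data = [1, 7, 4]` → data = [1, 7, 4]
`modify(data)` → data = [1, 7, 4, 424]
`print(data)` → prints [1, 7, 4, 424]

Answer: [1, 7, 4, 424]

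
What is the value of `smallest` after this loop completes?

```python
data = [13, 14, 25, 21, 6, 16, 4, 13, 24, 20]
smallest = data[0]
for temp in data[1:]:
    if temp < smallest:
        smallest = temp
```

Minimum of [13, 14, 25, 21, 6, 16, 4, 13, 24, 20]
`smallest` takes the values: 13 → 6 → 4

Answer: 4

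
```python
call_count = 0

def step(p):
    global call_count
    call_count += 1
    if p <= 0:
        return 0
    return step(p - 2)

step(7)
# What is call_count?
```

Linear recursion stepping by 2: 5 calls from p=7 down to ≤0.

Answer: 5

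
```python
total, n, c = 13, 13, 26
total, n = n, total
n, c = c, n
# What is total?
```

Trace:
`total, n, c = 13, 13, 26` → total = 13; n = 13; c = 26
`total, n = n, total` → total = 13; n = 13
`n, c = c, n` → n = 26; c = 13
So total = 13

Answer: 13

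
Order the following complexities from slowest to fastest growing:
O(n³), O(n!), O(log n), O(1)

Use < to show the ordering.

Ordered by growth rate: O(1) < O(log n) < O(n³) < O(n!)

Answer: O(1) < O(log n) < O(n³) < O(n!)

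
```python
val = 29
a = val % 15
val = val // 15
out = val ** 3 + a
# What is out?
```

Trace:
`val = 29` → val = 29
`a = val % 15` → a = 14
`val = val // 15` → val = 1
`out = val ** 3 + a` → out = 15
So out = 15

Answer: 15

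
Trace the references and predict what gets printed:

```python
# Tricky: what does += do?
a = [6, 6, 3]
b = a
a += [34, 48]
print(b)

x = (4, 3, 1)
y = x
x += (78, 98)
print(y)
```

Key concept: += behavior differs for mutable vs immutable.
Step by step:
`a = [6, 6, 3]` → a = [6, 6, 3]
`b = a` → b = [6, 6, 3] (same object as a)
`a += [34, 48]` → a = [6, 6, 3, 34, 48] (same object as b); b = [6, 6, 3, 34, 48] (same object as a)
`print(b)` → prints [6, 6, 3, 34, 48]
`x = (4, 3, 1)` → x = (4, 3, 1)
`y = x` → y = (4, 3, 1)
`x += (78, 98)` → x = (4, 3, 1, 78, 98)
`print(y)` → prints (4, 3, 1)

Answer:
[6, 6, 3, 34, 48]
(4, 3, 1)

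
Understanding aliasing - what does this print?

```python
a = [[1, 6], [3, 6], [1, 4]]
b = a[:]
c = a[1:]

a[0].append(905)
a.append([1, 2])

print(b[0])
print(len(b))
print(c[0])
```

Key concept: slice with nested mutation.
Step by step:
`a = [[1, 6], [3, 6], [1, 4]]` → a = [[1, 6], [3, 6], [1, 4]]
`b = a[:]` → b = [[1, 6], [3, 6], [1, 4]]
`c = a[1:]` → c = [[3, 6], [1, 4]]
`a[0].append(905)` → a = [[1, 6, 905], [3, 6], [1, 4]]; b = [[1, 6, 905], [3, 6], [1, 4]]
`a.append([1, 2])` → a = [[1, 6, 905], [3, 6], [1, 4], [1, 2]]
`print(b[0])` → prints [1, 6, 905]
`print(len(b))` → prints 3
`print(c[0])` → prints [3, 6]

Answer:
[1, 6, 905]
3
[3, 6]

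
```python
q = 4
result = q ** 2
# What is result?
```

Trace:
`q = 4` → q = 4
`result = q ** 2` → result = 16
So result = 16

Answer: 16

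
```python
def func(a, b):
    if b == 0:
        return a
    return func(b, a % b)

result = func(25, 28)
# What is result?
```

func(25, 28) -> func(28, 25) -> func(25, 3) -> func(3, 1) -> func(1, 0) -> 1

Answer: 1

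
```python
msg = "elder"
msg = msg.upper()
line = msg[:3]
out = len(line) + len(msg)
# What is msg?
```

Trace:
`msg = "elder"` → msg = 'elder'
`msg = msg.upper()` → msg = 'ELDER'
`line = msg[:3]` → line = 'ELD'
`out = len(line) + len(msg)` → out = 8
So msg = 'ELDER'

Answer: 'ELDER'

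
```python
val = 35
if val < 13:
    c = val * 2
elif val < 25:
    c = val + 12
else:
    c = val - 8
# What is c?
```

Trace:
`val = 35` → val = 35
`if val < 13: ...` → val < 13 is False, val < 25 is False, take else branch → c = 27
So c = 27

Answer: 27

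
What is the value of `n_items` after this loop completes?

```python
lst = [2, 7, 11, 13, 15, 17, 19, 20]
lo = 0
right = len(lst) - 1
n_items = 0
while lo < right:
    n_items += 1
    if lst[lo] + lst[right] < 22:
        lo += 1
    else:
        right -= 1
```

Steps to find pair summing to 22
`n_items` takes the values: 0 → 1 → 2 → 3 → 4 → 5 → 6 → 7

Answer: 7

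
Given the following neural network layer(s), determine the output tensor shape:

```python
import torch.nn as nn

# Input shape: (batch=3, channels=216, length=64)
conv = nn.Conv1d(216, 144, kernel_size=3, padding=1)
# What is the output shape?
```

Input: (3, 216, 64) -> Output: (3, 144, 64)

Answer: (3, 144, 64)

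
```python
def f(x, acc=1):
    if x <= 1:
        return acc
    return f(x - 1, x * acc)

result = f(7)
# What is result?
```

Accumulator trace (n, acc): (7, 1) -> (6, 7) -> (5, 42) -> (4, 210) -> (3, 840) -> (2, 2520) -> (1, 5040) -> return 5040

Answer: 5040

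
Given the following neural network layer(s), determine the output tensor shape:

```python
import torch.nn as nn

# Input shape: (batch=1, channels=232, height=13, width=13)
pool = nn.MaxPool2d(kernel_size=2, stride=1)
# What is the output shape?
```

Input: (1, 232, 13, 13) -> Output: (1, 232, 12, 12)

Answer: (1, 232, 12, 12)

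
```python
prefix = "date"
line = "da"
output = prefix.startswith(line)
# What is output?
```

Trace:
`prefix = "date"` → prefix = 'date'
`line = "da"` → line = 'da'
`output = prefix.startswith(line)` → output = True
So output = True

Answer: True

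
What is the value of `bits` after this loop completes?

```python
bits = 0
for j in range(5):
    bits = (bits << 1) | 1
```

Build 5 consecutive 1-bits: 0b11111
`bits` takes the values: 0 → 1 → 3 → 7 → 15 → 31

Answer: 31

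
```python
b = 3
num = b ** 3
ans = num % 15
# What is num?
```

Trace:
`b = 3` → b = 3
`num = b ** 3` → num = 27
`ans = num % 15` → ans = 12
So num = 27

Answer: 27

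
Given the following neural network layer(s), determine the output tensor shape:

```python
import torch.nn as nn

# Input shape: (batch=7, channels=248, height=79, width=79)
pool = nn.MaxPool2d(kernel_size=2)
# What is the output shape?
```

Input: (7, 248, 79, 79) -> Output: (7, 248, 39, 39)

Answer: (7, 248, 39, 39)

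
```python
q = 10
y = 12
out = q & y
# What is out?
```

Trace:
`q = 10` → q = 10
`y = 12` → y = 12
`out = q & y` → out = 8
So out = 8

Answer: 8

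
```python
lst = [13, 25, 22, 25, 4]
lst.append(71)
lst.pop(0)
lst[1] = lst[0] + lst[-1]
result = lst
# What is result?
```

Trace:
`lst = [13, 25, 22, 25, 4]` → lst = [13, 25, 22, 25, 4]
`lst.append(71)` → lst = [13, 25, 22, 25, 4, 71]
`lst.pop(0)` → lst = [25, 22, 25, 4, 71]
`lst[1] = lst[0] + lst[-1]` → lst = [25, 96, 25, 4, 71]
`result = lst` → result = [25, 96, 25, 4, 71]
So result = [25, 96, 25, 4, 71]

Answer: [25, 96, 25, 4, 71]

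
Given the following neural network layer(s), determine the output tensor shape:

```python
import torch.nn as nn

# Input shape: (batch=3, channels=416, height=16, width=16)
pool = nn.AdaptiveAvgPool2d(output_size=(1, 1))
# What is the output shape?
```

Input: (3, 416, 16, 16) -> Output: (3, 416, 1, 1)

Answer: (3, 416, 1, 1)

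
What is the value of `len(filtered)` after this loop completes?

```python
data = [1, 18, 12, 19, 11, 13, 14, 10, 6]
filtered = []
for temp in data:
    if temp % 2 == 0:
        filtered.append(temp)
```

Count even numbers in [1, 18, 12, 19, 11, 13, 14, 10, 6]
`filtered` takes the values: [] → [18] → [18, 12] → [18, 12, 14] → [18, 12, 14, 10] → [18, 12, 14, 10, 6]
So `len(filtered)` = 5

Answer: 5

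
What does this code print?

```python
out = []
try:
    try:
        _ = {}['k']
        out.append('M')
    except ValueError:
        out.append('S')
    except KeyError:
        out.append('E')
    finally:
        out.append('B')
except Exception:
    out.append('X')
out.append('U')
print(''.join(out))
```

Execution trace: 'E' (inner except KeyError) → 'B' (inner finally) → 'U' (after the try/except). Output: EBU

Answer: EBU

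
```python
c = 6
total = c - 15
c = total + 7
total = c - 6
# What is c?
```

Trace:
`c = 6` → c = 6
`total = c - 15` → total = -9
`c = total + 7` → c = -2
`total = c - 6` → total = -8
So c = -2

Answer: -2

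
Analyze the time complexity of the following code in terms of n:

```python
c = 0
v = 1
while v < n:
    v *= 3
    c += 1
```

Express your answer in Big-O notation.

Each loop level contributes: log n. Multiplying the contributions gives O(log n).

Answer: O(log n)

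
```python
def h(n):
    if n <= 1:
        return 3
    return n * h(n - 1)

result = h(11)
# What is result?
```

h(11) = 11 * 10 * 9 * 8 * 7 * 6 * 5 * 4 * 3 * 2 * 3 = 119750400

Answer: 119750400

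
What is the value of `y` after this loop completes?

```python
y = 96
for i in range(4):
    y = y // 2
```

Halve 4 times: 96 // 2^4 = 6
`y` takes the values: 96 → 48 → 24 → 12 → 6

Answer: 6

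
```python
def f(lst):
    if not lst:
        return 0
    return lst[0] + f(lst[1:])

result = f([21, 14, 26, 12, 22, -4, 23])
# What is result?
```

21 + 14 + 26 + 12 + 22 + (-4) + 23 + 0 = 114

Answer: 114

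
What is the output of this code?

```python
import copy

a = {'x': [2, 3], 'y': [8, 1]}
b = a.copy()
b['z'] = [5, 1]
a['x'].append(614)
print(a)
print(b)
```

Key concept: shallow copy of dict with mutable values.
Step by step:
`a = {'x': [2, 3], 'y': [8, 1]}` → a = {'x': [2, 3], 'y': [8, 1]}
`b = a.copy()` → b = {'x': [2, 3], 'y': [8, 1]}
`b['z'] = [5, 1]` → b = {'x': [2, 3], 'y': [8, 1], 'z': [5, 1]}
`a['x'].append(614)` → a = {'x': [2, 3, 614], 'y': [8, 1]}; b = {'x': [2, 3, 614], 'y': [8, 1], 'z': [5, 1]}
`print(a)` → prints {'x': [2, 3, 614], 'y': [8, 1]}
`print(b)` → prints {'x': [2, 3, 614], 'y': [8, 1], 'z': [5, 1]}

Answer:
{'x': [2, 3, 614], 'y': [8, 1]}
{'x': [2, 3, 614], 'y': [8, 1], 'z': [5, 1]}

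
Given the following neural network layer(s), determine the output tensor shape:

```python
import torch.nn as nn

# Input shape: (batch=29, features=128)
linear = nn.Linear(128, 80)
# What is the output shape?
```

Input: (29, 128) -> Output: (29, 80)

Answer: (29, 80)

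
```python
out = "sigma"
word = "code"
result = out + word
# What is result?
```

Trace:
`out = "sigma"` → out = 'sigma'
`word = "code"` → word = 'code'
`result = out + word` → result = 'sigmacode'
So result = 'sigmacode'

Answer: 'sigmacode'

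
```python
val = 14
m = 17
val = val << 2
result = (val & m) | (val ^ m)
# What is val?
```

Trace:
`val = 14` → val = 14
`m = 17` → m = 17
`val = val << 2` → val = 56
`result = (val & m) | (val ^ m)` → result = 57
So val = 56

Answer: 56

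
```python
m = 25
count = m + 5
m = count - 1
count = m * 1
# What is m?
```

Trace:
`m = 25` → m = 25
`count = m + 5` → count = 30
`m = count - 1` → m = 29
`count = m * 1` → count = 29
So m = 29

Answer: 29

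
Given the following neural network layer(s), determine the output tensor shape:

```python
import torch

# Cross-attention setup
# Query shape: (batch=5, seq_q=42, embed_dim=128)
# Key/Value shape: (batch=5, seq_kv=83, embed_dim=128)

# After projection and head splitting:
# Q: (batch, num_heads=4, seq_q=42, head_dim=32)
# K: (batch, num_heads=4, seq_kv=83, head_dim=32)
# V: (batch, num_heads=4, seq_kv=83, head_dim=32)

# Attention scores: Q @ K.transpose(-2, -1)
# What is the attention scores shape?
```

Input: (5, 42, 128) -> Output: (5, 4, 42, 83)

Answer: (5, 4, 42, 83)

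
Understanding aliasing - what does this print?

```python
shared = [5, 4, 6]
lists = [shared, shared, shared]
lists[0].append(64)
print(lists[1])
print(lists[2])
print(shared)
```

Key concept: list of same reference.
Step by step:
`shared = [5, 4, 6]` → shared = [5, 4, 6]
`lists = [shared, shared, shared]` → lists = [[5, 4, 6], [5, 4, 6], [5, 4, 6]]
`lists[0].append(64)` → shared = [5, 4, 6, 64]; lists = [[5, 4, 6, 64], [5, 4, 6, 64], [5, 4, 6, 64]]
`print(lists[1])` → prints [5, 4, 6, 64]
`print(lists[2])` → prints [5, 4, 6, 64]
`print(shared)` → prints [5, 4, 6, 64]

Answer:
[5, 4, 6, 64]
[5, 4, 6, 64]
[5, 4, 6, 64]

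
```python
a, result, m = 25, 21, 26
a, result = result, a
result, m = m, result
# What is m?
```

Trace:
`a, result, m = 25, 21, 26` → a = 25; result = 21; m = 26
`a, result = result, a` → a = 21; result = 25
`result, m = m, result` → result = 26; m = 25
So m = 25

Answer: 25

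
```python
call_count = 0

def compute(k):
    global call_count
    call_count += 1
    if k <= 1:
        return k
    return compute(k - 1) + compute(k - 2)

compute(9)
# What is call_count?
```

Calls(k) = 1 + Calls(k-1) + Calls(k-2); Calls(0)=Calls(1)=1. For k=9 this gives 109.

Answer: 109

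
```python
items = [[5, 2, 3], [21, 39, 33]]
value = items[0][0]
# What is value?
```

Trace:
`items = [[5, 2, 3], [21, 39, 33]]` → items = [[5, 2, 3], [21, 39, 33]]
`value = items[0][0]` → value = 5
So value = 5

Answer: 5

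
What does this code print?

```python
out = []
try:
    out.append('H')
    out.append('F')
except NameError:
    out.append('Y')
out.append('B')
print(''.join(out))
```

Execution trace: 'H' (try body) → 'F' (try body, no exception) → 'B' (after the try/except). Output: HFB

Answer: HFB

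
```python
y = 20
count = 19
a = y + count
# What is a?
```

Trace:
`y = 20` → y = 20
`count = 19` → count = 19
`a = y + count` → a = 39
So a = 39

Answer: 39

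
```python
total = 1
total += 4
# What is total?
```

Trace:
`total = 1` → total = 1
`total += 4` → total = 5
So total = 5

Answer: 5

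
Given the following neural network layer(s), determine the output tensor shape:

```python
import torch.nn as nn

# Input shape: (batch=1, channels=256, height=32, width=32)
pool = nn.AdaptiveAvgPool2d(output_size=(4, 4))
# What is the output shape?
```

Input: (1, 256, 32, 32) -> Output: (1, 256, 4, 4)

Answer: (1, 256, 4, 4)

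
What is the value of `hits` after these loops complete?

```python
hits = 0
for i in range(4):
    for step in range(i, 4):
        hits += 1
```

Upper triangle: 4 + 3 + ... + 1
`hits` takes the values: 0 → 1 → 2 → 3 → 4 → 5 → 6 → 7 → 8 → 9 → 10

Answer: 10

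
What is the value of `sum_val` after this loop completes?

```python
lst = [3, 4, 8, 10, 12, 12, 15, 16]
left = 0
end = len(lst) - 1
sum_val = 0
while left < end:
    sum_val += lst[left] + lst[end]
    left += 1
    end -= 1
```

Sum of pairs from ends
`sum_val` takes the values: 0 → 19 → 38 → 58 → 80

Answer: 80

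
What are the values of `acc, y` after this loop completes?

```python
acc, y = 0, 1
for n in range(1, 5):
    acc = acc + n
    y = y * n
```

Sum and factorial of 1 to 4
`acc, y` takes the values: (0, 1) → (1, 1) → (3, 1) → (3, 2) → (6, 2) → (6, 6) → (10, 6) → (10, 24)

Answer: 10, 24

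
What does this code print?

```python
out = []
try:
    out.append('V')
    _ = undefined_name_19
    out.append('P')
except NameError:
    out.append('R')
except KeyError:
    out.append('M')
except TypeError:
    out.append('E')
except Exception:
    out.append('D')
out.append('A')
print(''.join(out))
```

Execution trace: 'V' (try body) → 'R' (except NameError) → 'A' (after the try/except). Output: VRA

Answer: VRA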